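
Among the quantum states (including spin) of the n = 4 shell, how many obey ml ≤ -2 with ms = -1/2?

3

With n = 4 the allowed l are 0, 1, …, 3.
Per l-value: l=2 → 1; l=3 → 2.
Orbitals: 1 + 2 = 3. With ms fixed to a single value there is one state per orbital, giving 3 states.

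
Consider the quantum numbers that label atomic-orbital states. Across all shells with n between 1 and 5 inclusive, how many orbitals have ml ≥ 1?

Treat each shell separately and count matching orbitals:
n=2 → 1; n=3 → 3; n=4 → 6; n=5 → 10.
Total orbitals: 1 + 3 + 6 + 10 = 20.

20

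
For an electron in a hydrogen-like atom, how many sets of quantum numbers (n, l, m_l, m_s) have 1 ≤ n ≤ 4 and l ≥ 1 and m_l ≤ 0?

Go shell by shell, enumerating (l, m_l) with l ≥ 1 and m_l ≤ 0:
n=2 → 2; n=3 → 5; n=4 → 9.
Orbitals: 2 + 5 + 9 = 16. Including both spin states (m_s = ±1/2) gives 2 × 16 = 32 states.

32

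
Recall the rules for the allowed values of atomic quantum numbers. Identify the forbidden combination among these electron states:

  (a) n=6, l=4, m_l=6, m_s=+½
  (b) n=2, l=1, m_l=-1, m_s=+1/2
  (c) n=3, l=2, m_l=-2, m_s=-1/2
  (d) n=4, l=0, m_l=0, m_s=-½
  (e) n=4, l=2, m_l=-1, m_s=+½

(a) has |m_l| = 6 > l = 4, violating −l ≤ m_l ≤ l.
The remaining sets (b), (c), (d), (e) satisfy all four rules.

(a)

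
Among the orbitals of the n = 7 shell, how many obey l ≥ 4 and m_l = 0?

3

Go through l = 0, …, 6 (the values permitted for n = 7).
Per l-value: l=4 → 1; l=5 → 1; l=6 → 1.
Total orbitals: 1 + 1 + 1 = 3.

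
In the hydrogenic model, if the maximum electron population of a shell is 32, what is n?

n = 4

2n² = 32 ⇒ n² = 16 ⇒ n = 4.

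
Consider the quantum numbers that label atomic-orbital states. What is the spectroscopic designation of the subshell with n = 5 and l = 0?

5s

l = 0 corresponds to the letter 's', so the subshell is 5s.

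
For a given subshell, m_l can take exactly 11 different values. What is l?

l = 5 (h)

m_l ranges over 2l+1 integers, so 2l+1 = 11 ⇒ l = 5.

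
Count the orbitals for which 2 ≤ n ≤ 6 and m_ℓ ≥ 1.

Treat each shell separately and count matching orbitals:
n=2 → 1; n=3 → 3; n=4 → 6; n=5 → 10; n=6 → 15.
Total orbitals: 1 + 3 + 6 + 10 + 15 = 35.

35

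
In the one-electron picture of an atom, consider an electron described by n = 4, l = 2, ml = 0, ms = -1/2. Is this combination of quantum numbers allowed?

n = 4 is a positive integer. l = 2 satisfies 0 ≤ l ≤ n−1 = 3. ml = 0 lies in the range −l … +l (here −2 … 2). ms = -1/2 is one of ±1/2.
All four constraints are satisfied.

Yes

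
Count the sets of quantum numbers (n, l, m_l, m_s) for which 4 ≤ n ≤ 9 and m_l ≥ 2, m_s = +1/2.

83

Go shell by shell, enumerating (l, m_l) with m_l ≥ 2:
n=4 → 3; n=5 → 6; n=6 → 10; n=7 → 15; n=8 → 21; n=9 → 28.
Orbitals: 3 + 6 + 10 + 15 + 21 + 28 = 83. With m_s fixed to +1/2 there is one state per orbital, so 83 states.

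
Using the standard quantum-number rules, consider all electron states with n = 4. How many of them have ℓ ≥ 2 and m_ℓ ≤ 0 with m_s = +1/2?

7

Contributions: ℓ=2 → 3; ℓ=3 → 4.
Orbitals: 3 + 4 = 7. With m_s fixed to a single value there is one state per orbital, giving 7 states.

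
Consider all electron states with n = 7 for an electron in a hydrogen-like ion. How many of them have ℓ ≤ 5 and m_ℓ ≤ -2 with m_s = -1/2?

Go through ℓ = 0, …, 6 (the values permitted for n = 7).
Contributions: ℓ=2 → 1; ℓ=3 → 2; ℓ=4 → 3; ℓ=5 → 4.
Orbitals: 1 + 2 + 3 + 4 = 10. With m_s fixed to a single value there is one state per orbital, giving 10 states.

10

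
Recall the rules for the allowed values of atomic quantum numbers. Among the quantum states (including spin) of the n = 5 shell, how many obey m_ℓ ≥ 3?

For n = 5, ℓ ranges over 0 … 4.
Contributions: ℓ=3 → 1; ℓ=4 → 2.
Orbitals: 1 + 2 = 3. Each orbital carries two spin states, so 3 × 2 = 6 states.

6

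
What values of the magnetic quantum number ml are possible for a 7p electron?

The 7p subshell has l = 1, and ml takes every integer from −l to +l. With l = 1 that gives the 3 values -1, 0, 1.

-1, 0, 1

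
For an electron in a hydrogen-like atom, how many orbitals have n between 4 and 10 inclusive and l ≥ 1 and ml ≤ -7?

10

Treat each shell separately and count matching orbitals:
n=8 → 1; n=9 → 3; n=10 → 6.
Total orbitals: 1 + 3 + 6 = 10.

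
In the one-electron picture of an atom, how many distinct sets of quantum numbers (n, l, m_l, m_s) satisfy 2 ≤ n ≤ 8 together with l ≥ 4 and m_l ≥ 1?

100

Go shell by shell, enumerating (l, m_l) with l ≥ 4 and m_l ≥ 1:
n=5 → 4; n=6 → 9; n=7 → 15; n=8 → 22.
Orbitals: 4 + 9 + 15 + 22 = 50. Including both spin states (m_s = ±1/2) gives 2 × 50 = 100 states.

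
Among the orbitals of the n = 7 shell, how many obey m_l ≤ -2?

15

For n = 7, l ranges over 0 … 6.
Contributions: l=2 → 1; l=3 → 2; l=4 → 3; l=5 → 4; l=6 → 5.
Total orbitals: 1 + 2 + 3 + 4 + 5 = 15.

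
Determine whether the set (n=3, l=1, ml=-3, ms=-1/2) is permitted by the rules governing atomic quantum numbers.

The magnetic quantum number must satisfy −l ≤ ml ≤ l. With l = 1, ml can only be -1, 0, 1, so ml = -3 is forbidden.

Invalid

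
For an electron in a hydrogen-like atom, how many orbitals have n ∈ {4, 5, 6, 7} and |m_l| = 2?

28

Work shell by shell — for each n, count the (l, m_l) pairs that satisfy |m_l| = 2:
n=4 → 4; n=5 → 6; n=6 → 8; n=7 → 10.
Total orbitals: 4 + 6 + 8 + 10 = 28.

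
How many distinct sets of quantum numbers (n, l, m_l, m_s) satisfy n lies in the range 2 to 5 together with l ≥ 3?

46

For each n in the range, tally the orbitals obeying l ≥ 3:
n=4 → 7; n=5 → 16.
Orbitals: 7 + 16 = 23. Including both spin states (m_s = ±1/2) gives 2 × 23 = 46 states.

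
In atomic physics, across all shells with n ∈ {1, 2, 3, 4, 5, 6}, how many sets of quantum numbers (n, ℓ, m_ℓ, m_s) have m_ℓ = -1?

30

Count contributing orbitals for each principal shell:
n=2 → 1; n=3 → 2; n=4 → 3; n=5 → 4; n=6 → 5.
Orbitals: 1 + 2 + 3 + 4 + 5 = 15. Including both spin states (m_s = ±1/2) gives 2 × 15 = 30 states.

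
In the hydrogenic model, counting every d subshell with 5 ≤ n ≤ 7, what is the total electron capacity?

A d subshell (ℓ = 2) exists for every n ≥ 3, so shells n = 5, 6, 7 each contribute one — 3 subshells.
Since each d subshell holds 2(2·2+1) = 10 electrons, the total is 3 × 10 = 30.

30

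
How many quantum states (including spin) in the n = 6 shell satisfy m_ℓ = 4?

With n = 6 the allowed ℓ are 0, 1, …, 5.
Orbitals with m_ℓ = 4, by ℓ: ℓ=4 → 1; ℓ=5 → 1.
Orbitals: 1 + 1 = 2. Each orbital carries two spin states, so 2 × 2 = 4 states.

4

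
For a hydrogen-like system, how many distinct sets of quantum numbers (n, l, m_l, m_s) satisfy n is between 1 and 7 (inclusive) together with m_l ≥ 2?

70

Count contributing orbitals for each principal shell:
n=3 → 1; n=4 → 3; n=5 → 6; n=6 → 10; n=7 → 15.
Orbitals: 1 + 3 + 6 + 10 + 15 = 35. Including both spin states (m_s = ±1/2) gives 2 × 35 = 70 states.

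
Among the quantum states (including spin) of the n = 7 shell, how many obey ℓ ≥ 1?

96

With n = 7 the allowed ℓ are 0, 1, …, 6.
Orbitals with ℓ ≥ 1, by ℓ: ℓ=1 → 3; ℓ=2 → 5; ℓ=3 → 7; ℓ=4 → 9; ℓ=5 → 11; ℓ=6 → 13.
Orbitals: 3 + 5 + 7 + 9 + 11 + 13 = 48. Each orbital carries two spin states, so 48 × 2 = 96 states.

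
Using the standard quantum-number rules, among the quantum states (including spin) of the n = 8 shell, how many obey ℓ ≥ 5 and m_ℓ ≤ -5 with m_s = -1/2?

6

For n = 8, ℓ ranges over 0 … 7.
Orbitals with ℓ ≥ 5 and m_ℓ ≤ -5, by ℓ: ℓ=5 → 1; ℓ=6 → 2; ℓ=7 → 3.
Orbitals: 1 + 2 + 3 = 6. With m_s fixed to a single value there is one state per orbital, giving 6 states.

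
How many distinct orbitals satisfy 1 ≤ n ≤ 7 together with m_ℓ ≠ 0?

Go shell by shell, enumerating (ℓ, m_ℓ) with m_ℓ ≠ 0:
n=2 → 2; n=3 → 6; n=4 → 12; n=5 → 20; n=6 → 30; n=7 → 42.
Total orbitals: 2 + 6 + 12 + 20 + 30 + 42 = 112.

112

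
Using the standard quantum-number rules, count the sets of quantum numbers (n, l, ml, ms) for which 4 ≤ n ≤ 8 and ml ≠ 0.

320

Per-shell orbital counts meeting the constraint:
n=4 → 12; n=5 → 20; n=6 → 30; n=7 → 42; n=8 → 56.
Orbitals: 12 + 20 + 30 + 42 + 56 = 160. Including both spin states (ms = ±1/2) gives 2 × 160 = 320 states.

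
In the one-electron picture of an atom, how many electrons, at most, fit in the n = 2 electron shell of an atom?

A shell holds 2n² electrons: 2 × 2² = 2 × 4 = 8.

8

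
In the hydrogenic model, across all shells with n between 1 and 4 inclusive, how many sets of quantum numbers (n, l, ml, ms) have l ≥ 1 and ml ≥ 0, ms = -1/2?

Treat each shell separately and count matching orbitals:
n=2 → 2; n=3 → 5; n=4 → 9.
Orbitals: 2 + 5 + 9 = 16. With ms fixed to -1/2 there is one state per orbital, so 16 states.

16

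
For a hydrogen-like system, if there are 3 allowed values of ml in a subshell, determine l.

l = 1 (p)

ml ranges over 2l+1 integers, so 2l+1 = 3 ⇒ l = 1.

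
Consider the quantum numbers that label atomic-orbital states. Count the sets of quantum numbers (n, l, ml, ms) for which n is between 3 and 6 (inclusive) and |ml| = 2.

40

Count contributing orbitals for each principal shell:
n=3 → 2; n=4 → 4; n=5 → 6; n=6 → 8.
Orbitals: 2 + 4 + 6 + 8 = 20. Including both spin states (ms = ±1/2) gives 2 × 20 = 40 states.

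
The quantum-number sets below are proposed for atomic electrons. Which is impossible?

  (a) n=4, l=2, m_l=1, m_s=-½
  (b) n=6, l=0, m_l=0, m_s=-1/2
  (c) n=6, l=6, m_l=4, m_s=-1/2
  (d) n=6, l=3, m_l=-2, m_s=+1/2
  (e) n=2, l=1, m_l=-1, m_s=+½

(c)

(c) has l = 6 ≥ n = 6, violating 0 ≤ l ≤ n−1.
The remaining sets (a), (b), (d), (e) satisfy all four rules.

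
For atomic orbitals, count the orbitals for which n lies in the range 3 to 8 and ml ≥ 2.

Per-shell orbital counts meeting the constraint:
n=3 → 1; n=4 → 3; n=5 → 6; n=6 → 10; n=7 → 15; n=8 → 21.
Total orbitals: 1 + 3 + 6 + 10 + 15 + 21 = 56.

56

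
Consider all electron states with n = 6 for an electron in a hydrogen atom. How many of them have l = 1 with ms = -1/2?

3

With n = 6 the allowed l are 0, 1, …, 5.
Contributions: l=1 → 3.
Orbitals: 3. With ms fixed to a single value there is one state per orbital, giving 3 states.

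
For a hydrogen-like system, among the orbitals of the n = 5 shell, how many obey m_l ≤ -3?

With n = 5 the allowed l are 0, 1, …, 4.
The (l, m_l) pairs meeting m_l ≤ -3 give: l=3 → 1; l=4 → 2.
Total orbitals: 1 + 2 = 3.

3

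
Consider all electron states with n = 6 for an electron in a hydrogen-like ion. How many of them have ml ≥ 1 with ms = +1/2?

15

For n = 6, l ranges over 0 … 5.
The (l, ml) pairs meeting ml ≥ 1 give: l=1 → 1; l=2 → 2; l=3 → 3; l=4 → 4; l=5 → 5.
Orbitals: 1 + 2 + 3 + 4 + 5 = 15. With ms fixed to a single value there is one state per orbital, giving 15 states.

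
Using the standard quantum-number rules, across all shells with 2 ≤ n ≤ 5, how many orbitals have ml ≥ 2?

Work shell by shell — for each n, count the (l, ml) pairs that satisfy ml ≥ 2:
n=3 → 1; n=4 → 3; n=5 → 6.
Total orbitals: 1 + 3 + 6 = 10.

10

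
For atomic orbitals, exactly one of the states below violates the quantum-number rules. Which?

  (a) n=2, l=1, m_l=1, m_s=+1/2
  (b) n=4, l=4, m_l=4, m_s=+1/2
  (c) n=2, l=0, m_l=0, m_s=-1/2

(b)

(b) has l = 4 ≥ n = 4, violating 0 ≤ l ≤ n−1.
The remaining sets (a), (c) satisfy all four rules.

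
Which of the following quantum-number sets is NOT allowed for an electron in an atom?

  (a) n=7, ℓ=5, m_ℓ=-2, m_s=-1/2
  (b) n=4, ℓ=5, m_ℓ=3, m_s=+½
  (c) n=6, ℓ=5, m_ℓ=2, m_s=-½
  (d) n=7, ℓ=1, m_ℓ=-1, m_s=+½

(b) has ℓ = 5 ≥ n = 4, violating 0 ≤ ℓ ≤ n−1.
The remaining sets (a), (c), (d) satisfy all four rules.

(b)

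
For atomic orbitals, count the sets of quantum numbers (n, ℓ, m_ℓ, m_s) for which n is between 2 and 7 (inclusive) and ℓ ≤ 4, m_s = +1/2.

104

For each n in the range, tally the orbitals obeying ℓ ≤ 4:
n=2 → 4; n=3 → 9; n=4 → 16; n=5 → 25; n=6 → 25; n=7 → 25.
Orbitals: 4 + 9 + 16 + 25 + 25 + 25 = 104. With m_s fixed to +1/2 there is one state per orbital, so 104 states.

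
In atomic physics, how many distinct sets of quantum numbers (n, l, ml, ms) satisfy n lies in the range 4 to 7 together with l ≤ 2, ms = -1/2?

Count contributing orbitals for each principal shell:
n=4 → 9; n=5 → 9; n=6 → 9; n=7 → 9.
Orbitals: 9 + 9 + 9 + 9 = 36. With ms fixed to -1/2 there is one state per orbital, so 36 states.

36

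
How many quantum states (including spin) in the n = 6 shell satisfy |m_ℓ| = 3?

12

For n = 6, ℓ ranges over 0 … 5.
Orbitals with |m_ℓ| = 3, by ℓ: ℓ=3 → 2; ℓ=4 → 2; ℓ=5 → 2.
Orbitals: 2 + 2 + 2 = 6. Each orbital carries two spin states, so 6 × 2 = 12 states.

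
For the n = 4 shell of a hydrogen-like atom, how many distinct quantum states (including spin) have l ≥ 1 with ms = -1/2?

15

For n = 4, l ranges over 0 … 3.
The (l, ml) pairs meeting l ≥ 1 give: l=1 → 3; l=2 → 5; l=3 → 7.
Orbitals: 3 + 5 + 7 = 15. With ms fixed to a single value there is one state per orbital, giving 15 states.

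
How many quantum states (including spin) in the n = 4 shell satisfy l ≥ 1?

Go through l = 0, …, 3 (the values permitted for n = 4).
The (l, m_l) pairs meeting l ≥ 1 give: l=1 → 3; l=2 → 5; l=3 → 7.
Orbitals: 3 + 5 + 7 = 15. Each orbital carries two spin states, so 15 × 2 = 30 states.

30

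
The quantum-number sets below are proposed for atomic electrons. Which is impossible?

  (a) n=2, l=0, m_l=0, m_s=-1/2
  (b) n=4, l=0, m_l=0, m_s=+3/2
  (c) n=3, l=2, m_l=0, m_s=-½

(b) has m_s = +3/2, but an electron's spin must be ±1/2.
The remaining sets (a), (c) satisfy all four rules.

(b)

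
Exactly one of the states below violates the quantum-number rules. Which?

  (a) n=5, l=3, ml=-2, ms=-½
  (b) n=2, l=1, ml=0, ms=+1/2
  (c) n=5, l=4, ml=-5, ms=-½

(c) has |ml| = 5 > l = 4, violating −l ≤ ml ≤ l.
The remaining sets (a), (b) satisfy all four rules.

(c)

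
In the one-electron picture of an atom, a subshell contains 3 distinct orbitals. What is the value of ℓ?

2ℓ+1 = 3 gives ℓ = 1.

ℓ = 1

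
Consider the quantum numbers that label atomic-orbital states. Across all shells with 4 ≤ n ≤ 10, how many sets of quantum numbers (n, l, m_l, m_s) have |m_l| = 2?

Treat each shell separately and count matching orbitals:
n=4 → 4; n=5 → 6; n=6 → 8; n=7 → 10; n=8 → 12; n=9 → 14; n=10 → 16.
Orbitals: 4 + 6 + 8 + 10 + 12 + 14 + 16 = 70. Including both spin states (m_s = ±1/2) gives 2 × 70 = 140 states.

140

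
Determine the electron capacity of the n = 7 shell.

98

A shell holds 2n² electrons: 2 × 7² = 2 × 49 = 98.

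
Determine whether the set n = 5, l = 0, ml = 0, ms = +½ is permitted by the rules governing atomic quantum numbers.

n = 5 is a positive integer. l = 0 satisfies 0 ≤ l ≤ n−1 = 4. ml = 0 lies in the range −l … +l (here 0). ms = +1/2 is one of ±1/2.
All four constraints are satisfied.

Valid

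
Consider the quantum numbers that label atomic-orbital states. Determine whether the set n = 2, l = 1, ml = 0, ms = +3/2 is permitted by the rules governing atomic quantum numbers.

No

The spin quantum number for an electron can only be ms = +1/2 or −1/2; ms = +3/2 is not one of those.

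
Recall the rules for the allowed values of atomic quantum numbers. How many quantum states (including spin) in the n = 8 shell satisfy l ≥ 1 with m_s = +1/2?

For n = 8, l ranges over 0 … 7.
Orbitals with l ≥ 1, by l: l=1 → 3; l=2 → 5; l=3 → 7; l=4 → 9; l=5 → 11; l=6 → 13; l=7 → 15.
Orbitals: 3 + 5 + 7 + 9 + 11 + 13 + 15 = 63. With m_s fixed to a single value there is one state per orbital, giving 63 states.

63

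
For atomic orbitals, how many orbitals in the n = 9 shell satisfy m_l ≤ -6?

Go through l = 0, …, 8 (the values permitted for n = 9).
Contributions: l=6 → 1; l=7 → 2; l=8 → 3.
Total orbitals: 1 + 2 + 3 = 6.

6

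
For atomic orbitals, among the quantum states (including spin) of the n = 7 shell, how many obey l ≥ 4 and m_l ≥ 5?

With n = 7 the allowed l are 0, 1, …, 6.
Per l-value: l=5 → 1; l=6 → 2.
Orbitals: 1 + 2 = 3. Each orbital carries two spin states, so 3 × 2 = 6 states.

6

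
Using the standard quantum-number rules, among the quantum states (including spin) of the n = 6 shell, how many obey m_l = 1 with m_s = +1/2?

Go through l = 0, …, 5 (the values permitted for n = 6).
Per l-value: l=1 → 1; l=2 → 1; l=3 → 1; l=4 → 1; l=5 → 1.
Orbitals: 1 + 1 + 1 + 1 + 1 = 5. With m_s fixed to a single value there is one state per orbital, giving 5 states.

5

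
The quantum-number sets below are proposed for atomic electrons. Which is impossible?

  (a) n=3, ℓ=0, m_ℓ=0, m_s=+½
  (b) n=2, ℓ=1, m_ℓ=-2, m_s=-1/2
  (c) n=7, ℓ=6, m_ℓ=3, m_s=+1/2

(b) has |m_ℓ| = 2 > ℓ = 1, violating −ℓ ≤ m_ℓ ≤ ℓ.
The remaining sets (a), (c) satisfy all four rules.

(b)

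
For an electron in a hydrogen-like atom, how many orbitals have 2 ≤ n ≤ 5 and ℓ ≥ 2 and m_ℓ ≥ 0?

22

For each n in the range, tally the orbitals obeying ℓ ≥ 2 and m_ℓ ≥ 0:
n=3 → 3; n=4 → 7; n=5 → 12.
Total orbitals: 3 + 7 + 12 = 22.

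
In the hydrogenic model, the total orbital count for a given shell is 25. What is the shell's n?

n = 5

n² = 25 ⇒ n = 5.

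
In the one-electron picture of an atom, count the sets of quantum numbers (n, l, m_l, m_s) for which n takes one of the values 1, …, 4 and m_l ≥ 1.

20

Count contributing orbitals for each principal shell:
n=2 → 1; n=3 → 3; n=4 → 6.
Orbitals: 1 + 3 + 6 = 10. Including both spin states (m_s = ±1/2) gives 2 × 10 = 20 states.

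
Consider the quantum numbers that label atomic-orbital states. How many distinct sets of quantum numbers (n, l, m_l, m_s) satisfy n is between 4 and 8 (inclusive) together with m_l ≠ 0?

Count contributing orbitals for each principal shell:
n=4 → 12; n=5 → 20; n=6 → 30; n=7 → 42; n=8 → 56.
Orbitals: 12 + 20 + 30 + 42 + 56 = 160. Including both spin states (m_s = ±1/2) gives 2 × 160 = 320 states.

320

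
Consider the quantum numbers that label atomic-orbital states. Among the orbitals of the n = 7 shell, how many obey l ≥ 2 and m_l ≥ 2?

Per l-value: l=2 → 1; l=3 → 2; l=4 → 3; l=5 → 4; l=6 → 5.
Total orbitals: 1 + 2 + 3 + 4 + 5 = 15.

15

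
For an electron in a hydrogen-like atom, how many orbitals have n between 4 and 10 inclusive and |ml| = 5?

Go shell by shell, enumerating (l, ml) with |ml| = 5:
n=6 → 2; n=7 → 4; n=8 → 6; n=9 → 8; n=10 → 10.
Total orbitals: 2 + 4 + 6 + 8 + 10 = 30.

30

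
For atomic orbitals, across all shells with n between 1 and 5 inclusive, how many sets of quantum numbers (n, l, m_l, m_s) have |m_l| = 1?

40

For each n in the range, tally the orbitals obeying |m_l| = 1:
n=2 → 2; n=3 → 4; n=4 → 6; n=5 → 8.
Orbitals: 2 + 4 + 6 + 8 = 20. Including both spin states (m_s = ±1/2) gives 2 × 20 = 40 states.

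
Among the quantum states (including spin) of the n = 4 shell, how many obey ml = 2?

4

The n = 4 shell has l = 0 through 3; check each.
Orbitals with ml = 2, by l: l=2 → 1; l=3 → 1.
Orbitals: 1 + 1 = 2. Each orbital carries two spin states, so 2 × 2 = 4 states.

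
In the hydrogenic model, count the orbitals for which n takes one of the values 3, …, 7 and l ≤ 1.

20

Count contributing orbitals for each principal shell:
n=3 → 4; n=4 → 4; n=5 → 4; n=6 → 4; n=7 → 4.
Total orbitals: 4 + 4 + 4 + 4 + 4 = 20.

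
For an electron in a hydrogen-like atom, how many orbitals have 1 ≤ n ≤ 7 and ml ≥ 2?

35

Per-shell orbital counts meeting the constraint:
n=3 → 1; n=4 → 3; n=5 → 6; n=6 → 10; n=7 → 15.
Total orbitals: 1 + 3 + 6 + 10 + 15 = 35.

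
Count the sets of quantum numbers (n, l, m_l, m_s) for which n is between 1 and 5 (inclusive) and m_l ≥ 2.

Count contributing orbitals for each principal shell:
n=3 → 1; n=4 → 3; n=5 → 6.
Orbitals: 1 + 3 + 6 = 10. Including both spin states (m_s = ±1/2) gives 2 × 10 = 20 states.

20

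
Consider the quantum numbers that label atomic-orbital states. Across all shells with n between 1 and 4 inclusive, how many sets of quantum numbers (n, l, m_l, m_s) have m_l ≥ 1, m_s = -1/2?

10

Per-shell orbital counts meeting the constraint:
n=2 → 1; n=3 → 3; n=4 → 6.
Orbitals: 1 + 3 + 6 = 10. With m_s fixed to -1/2 there is one state per orbital, so 10 states.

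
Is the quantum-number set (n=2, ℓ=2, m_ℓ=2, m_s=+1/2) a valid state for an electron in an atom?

The orbital quantum number must satisfy 0 ≤ ℓ ≤ n−1. With n = 2 the allowed ℓ values are 0, 1, so ℓ = 2 is out of range.

Not allowed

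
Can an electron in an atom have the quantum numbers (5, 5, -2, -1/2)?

No

The orbital quantum number must satisfy 0 ≤ l ≤ n−1. With n = 5 the allowed l values are 0, 1, 2, 3, 4, so l = 5 is out of range.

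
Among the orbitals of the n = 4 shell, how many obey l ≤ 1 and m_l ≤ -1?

1

With n = 4 the allowed l are 0, 1, …, 3.
Per l-value: l=1 → 1.
Total orbitals: 1.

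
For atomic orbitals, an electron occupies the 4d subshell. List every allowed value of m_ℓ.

-2, -1, 0, 1, 2

The 4d subshell has ℓ = 2, and m_ℓ takes every integer from −ℓ to +ℓ. With ℓ = 2 that gives the 5 values -2, -1, 0, 1, 2.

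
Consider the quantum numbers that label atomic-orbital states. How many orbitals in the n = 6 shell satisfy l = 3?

7

Per l-value: l=3 → 7.
Total orbitals: 7.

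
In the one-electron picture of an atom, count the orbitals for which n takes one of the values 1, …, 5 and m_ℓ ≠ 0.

40

Per-shell orbital counts meeting the constraint:
n=2 → 2; n=3 → 6; n=4 → 12; n=5 → 20.
Total orbitals: 2 + 6 + 12 + 20 = 40.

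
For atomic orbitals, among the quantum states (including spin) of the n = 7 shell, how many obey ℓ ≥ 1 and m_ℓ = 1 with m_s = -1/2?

With n = 7 the allowed ℓ are 0, 1, …, 6.
Contributions: ℓ=1 → 1; ℓ=2 → 1; ℓ=3 → 1; ℓ=4 → 1; ℓ=5 → 1; ℓ=6 → 1.
Orbitals: 1 + 1 + 1 + 1 + 1 + 1 = 6. With m_s fixed to a single value there is one state per orbital, giving 6 states.

6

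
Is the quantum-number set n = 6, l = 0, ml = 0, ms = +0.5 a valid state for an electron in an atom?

Yes

n = 6 is a positive integer. l = 0 satisfies 0 ≤ l ≤ n−1 = 5. ml = 0 lies in the range −l … +l (here 0). ms = +1/2 is one of ±1/2.
All four constraints are satisfied.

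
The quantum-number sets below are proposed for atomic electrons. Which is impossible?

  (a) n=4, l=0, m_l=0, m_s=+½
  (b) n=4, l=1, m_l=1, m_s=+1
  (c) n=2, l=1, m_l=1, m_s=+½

(b)

(b) has m_s = +1, but an electron's spin must be ±1/2.
The remaining sets (a), (c) satisfy all four rules.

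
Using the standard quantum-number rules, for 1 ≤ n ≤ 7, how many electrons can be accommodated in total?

Total orbitals = 1² + 2² + 3² + 4² + 5² + 6² + 7² = 140. Doubling for spin gives 280 electrons.

280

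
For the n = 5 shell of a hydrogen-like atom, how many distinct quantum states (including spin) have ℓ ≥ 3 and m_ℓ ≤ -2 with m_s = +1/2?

5

For n = 5, ℓ ranges over 0 … 4.
Per ℓ-value: ℓ=3 → 2; ℓ=4 → 3.
Orbitals: 2 + 3 = 5. With m_s fixed to a single value there is one state per orbital, giving 5 states.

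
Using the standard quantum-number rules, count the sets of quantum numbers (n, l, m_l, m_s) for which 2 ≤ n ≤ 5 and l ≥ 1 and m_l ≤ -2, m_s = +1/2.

Go shell by shell, enumerating (l, m_l) with l ≥ 1 and m_l ≤ -2:
n=3 → 1; n=4 → 3; n=5 → 6.
Orbitals: 1 + 3 + 6 = 10. With m_s fixed to +1/2 there is one state per orbital, so 10 states.

10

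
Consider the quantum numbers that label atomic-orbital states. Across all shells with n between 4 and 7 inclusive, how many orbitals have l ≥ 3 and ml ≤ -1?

40

Per-shell orbital counts meeting the constraint:
n=4 → 3; n=5 → 7; n=6 → 12; n=7 → 18.
Total orbitals: 3 + 7 + 12 + 18 = 40.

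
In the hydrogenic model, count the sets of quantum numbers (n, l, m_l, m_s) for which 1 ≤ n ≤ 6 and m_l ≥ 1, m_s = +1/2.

35

Work shell by shell — for each n, count the (l, m_l) pairs that satisfy m_l ≥ 1:
n=2 → 1; n=3 → 3; n=4 → 6; n=5 → 10; n=6 → 15.
Orbitals: 1 + 3 + 6 + 10 + 15 = 35. With m_s fixed to +1/2 there is one state per orbital, so 35 states.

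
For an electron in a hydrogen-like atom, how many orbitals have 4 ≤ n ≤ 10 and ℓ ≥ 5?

Per-shell orbital counts meeting the constraint:
n=6 → 11; n=7 → 24; n=8 → 39; n=9 → 56; n=10 → 75.
Total orbitals: 11 + 24 + 39 + 56 + 75 = 205.

205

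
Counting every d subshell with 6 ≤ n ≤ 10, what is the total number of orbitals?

25

A d subshell (l = 2) exists for every n ≥ 3, so shells n = 6, 7, 8, 9, 10 each contribute one — 5 subshells.
Since each d subshell has 2·2+1 = 5 orbitals, the total is 5 × 5 = 25.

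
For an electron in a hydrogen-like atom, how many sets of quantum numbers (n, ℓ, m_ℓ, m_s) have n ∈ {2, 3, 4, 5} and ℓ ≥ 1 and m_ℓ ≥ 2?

Count contributing orbitals for each principal shell:
n=3 → 1; n=4 → 3; n=5 → 6.
Orbitals: 1 + 3 + 6 = 10. Including both spin states (m_s = ±1/2) gives 2 × 10 = 20 states.

20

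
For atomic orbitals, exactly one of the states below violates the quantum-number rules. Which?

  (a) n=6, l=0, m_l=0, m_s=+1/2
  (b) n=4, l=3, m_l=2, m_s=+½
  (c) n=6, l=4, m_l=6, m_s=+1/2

(c) has |m_l| = 6 > l = 4, violating −l ≤ m_l ≤ l.
The remaining sets (a), (b) satisfy all four rules.

(c)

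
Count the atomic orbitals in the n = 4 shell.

16

The n = 4 shell contains n² = 4² = 16 orbitals.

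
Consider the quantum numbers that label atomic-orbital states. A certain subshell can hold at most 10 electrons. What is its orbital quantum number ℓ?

ℓ = 2

2(2ℓ+1) = 10 ⇒ 2ℓ+1 = 5 ⇒ ℓ = 2.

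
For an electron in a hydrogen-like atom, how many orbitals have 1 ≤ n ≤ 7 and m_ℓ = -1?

21

Go shell by shell, enumerating (ℓ, m_ℓ) with m_ℓ = -1:
n=2 → 1; n=3 → 2; n=4 → 3; n=5 → 4; n=6 → 5; n=7 → 6.
Total orbitals: 1 + 2 + 3 + 4 + 5 + 6 = 21.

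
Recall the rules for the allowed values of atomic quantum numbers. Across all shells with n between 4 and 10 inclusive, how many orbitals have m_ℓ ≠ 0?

Work shell by shell — for each n, count the (ℓ, m_ℓ) pairs that satisfy m_ℓ ≠ 0:
n=4 → 12; n=5 → 20; n=6 → 30; n=7 → 42; n=8 → 56; n=9 → 72; n=10 → 90.
Total orbitals: 12 + 20 + 30 + 42 + 56 + 72 + 90 = 322.

322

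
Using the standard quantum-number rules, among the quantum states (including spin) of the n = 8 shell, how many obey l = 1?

6

For n = 8, l ranges over 0 … 7.
Per l-value: l=1 → 3.
Orbitals: 3. Each orbital carries two spin states, so 3 × 2 = 6 states.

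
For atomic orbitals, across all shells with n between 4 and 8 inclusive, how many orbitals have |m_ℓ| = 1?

50

For each n in the range, tally the orbitals obeying |m_ℓ| = 1:
n=4 → 6; n=5 → 8; n=6 → 10; n=7 → 12; n=8 → 14.
Total orbitals: 6 + 8 + 10 + 12 + 14 = 50.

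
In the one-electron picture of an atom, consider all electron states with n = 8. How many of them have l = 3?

14

Orbitals with l = 3, by l: l=3 → 7.
Orbitals: 7. Each orbital carries two spin states, so 7 × 2 = 14 states.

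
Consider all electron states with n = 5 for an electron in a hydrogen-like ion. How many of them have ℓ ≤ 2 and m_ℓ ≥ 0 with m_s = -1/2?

6

With n = 5 the allowed ℓ are 0, 1, …, 4.
The (ℓ, m_ℓ) pairs meeting ℓ ≤ 2 and m_ℓ ≥ 0 give: ℓ=0 → 1; ℓ=1 → 2; ℓ=2 → 3.
Orbitals: 1 + 2 + 3 = 6. With m_s fixed to a single value there is one state per orbital, giving 6 states.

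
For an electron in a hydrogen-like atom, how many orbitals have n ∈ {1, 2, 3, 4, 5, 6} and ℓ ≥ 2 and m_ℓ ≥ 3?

10

Go shell by shell, enumerating (ℓ, m_ℓ) with ℓ ≥ 2 and m_ℓ ≥ 3:
n=4 → 1; n=5 → 3; n=6 → 6.
Total orbitals: 1 + 3 + 6 = 10.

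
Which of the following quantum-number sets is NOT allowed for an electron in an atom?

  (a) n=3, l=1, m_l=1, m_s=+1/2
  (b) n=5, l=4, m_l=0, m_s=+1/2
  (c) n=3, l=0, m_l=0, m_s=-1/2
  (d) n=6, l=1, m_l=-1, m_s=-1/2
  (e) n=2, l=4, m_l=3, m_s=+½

(e) has l = 4 ≥ n = 2, violating 0 ≤ l ≤ n−1.
The remaining sets (a), (b), (c), (d) satisfy all four rules.

(e)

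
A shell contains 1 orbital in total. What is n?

n = 1

n² = 1 ⇒ n = 1.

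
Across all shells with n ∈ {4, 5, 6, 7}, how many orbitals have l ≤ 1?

Go shell by shell, enumerating (l, ml) with l ≤ 1:
n=4 → 4; n=5 → 4; n=6 → 4; n=7 → 4.
Total orbitals: 4 + 4 + 4 + 4 = 16.

16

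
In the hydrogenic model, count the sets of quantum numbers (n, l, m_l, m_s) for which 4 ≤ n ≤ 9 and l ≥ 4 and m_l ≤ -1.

160

Go shell by shell, enumerating (l, m_l) with l ≥ 4 and m_l ≤ -1:
n=5 → 4; n=6 → 9; n=7 → 15; n=8 → 22; n=9 → 30.
Orbitals: 4 + 9 + 15 + 22 + 30 = 80. Including both spin states (m_s = ±1/2) gives 2 × 80 = 160 states.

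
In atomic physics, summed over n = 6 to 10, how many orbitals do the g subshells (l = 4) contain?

45

A g subshell (l = 4) exists for every n ≥ 5, so shells n = 6, 7, 8, 9, 10 each contribute one — 5 subshells.
Since each g subshell has 2·4+1 = 9 orbitals, the total is 5 × 9 = 45.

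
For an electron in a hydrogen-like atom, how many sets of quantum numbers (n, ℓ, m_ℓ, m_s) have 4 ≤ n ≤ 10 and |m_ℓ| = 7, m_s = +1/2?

12

Per-shell orbital counts meeting the constraint:
n=8 → 2; n=9 → 4; n=10 → 6.
Orbitals: 2 + 4 + 6 = 12. With m_s fixed to +1/2 there is one state per orbital, so 12 states.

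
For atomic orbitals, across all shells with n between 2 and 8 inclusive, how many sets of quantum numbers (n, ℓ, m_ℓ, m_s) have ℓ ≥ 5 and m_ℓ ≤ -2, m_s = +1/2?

28

Go shell by shell, enumerating (ℓ, m_ℓ) with ℓ ≥ 5 and m_ℓ ≤ -2:
n=6 → 4; n=7 → 9; n=8 → 15.
Orbitals: 4 + 9 + 15 = 28. With m_s fixed to +1/2 there is one state per orbital, so 28 states.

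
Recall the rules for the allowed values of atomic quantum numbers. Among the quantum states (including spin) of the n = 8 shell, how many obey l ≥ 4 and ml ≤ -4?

For n = 8, l ranges over 0 … 7.
Contributions: l=4 → 1; l=5 → 2; l=6 → 3; l=7 → 4.
Orbitals: 1 + 2 + 3 + 4 = 10. Each orbital carries two spin states, so 10 × 2 = 20 states.

20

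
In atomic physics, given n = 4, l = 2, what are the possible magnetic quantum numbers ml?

ml takes every integer from −l to +l. With l = 2 that gives the 5 values -2, -1, 0, 1, 2.

-2, -1, 0, 1, 2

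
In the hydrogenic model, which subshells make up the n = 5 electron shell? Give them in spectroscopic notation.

For n = 5, l runs from 0 to 4. In spectroscopic notation l = 0,1,2,… ↔ s,p,d,f,g,h,i, so the subshells are 5s, 5p, 5d, 5f, 5g.

5s, 5p, 5d, 5f, 5g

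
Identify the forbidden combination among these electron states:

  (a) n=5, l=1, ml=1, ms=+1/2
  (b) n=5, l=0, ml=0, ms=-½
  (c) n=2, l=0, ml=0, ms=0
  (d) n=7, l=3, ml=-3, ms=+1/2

(c)

(c) has ms = 0, but an electron's spin must be ±1/2.
The remaining sets (a), (b), (d) satisfy all four rules.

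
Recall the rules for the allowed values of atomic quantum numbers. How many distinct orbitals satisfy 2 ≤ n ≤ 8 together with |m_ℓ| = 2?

42

For each n in the range, tally the orbitals obeying |m_ℓ| = 2:
n=3 → 2; n=4 → 4; n=5 → 6; n=6 → 8; n=7 → 10; n=8 → 12.
Total orbitals: 2 + 4 + 6 + 8 + 10 + 12 = 42.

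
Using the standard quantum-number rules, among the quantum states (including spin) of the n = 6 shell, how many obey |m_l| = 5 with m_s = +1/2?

With n = 6 the allowed l are 0, 1, …, 5.
Per l-value: l=5 → 2.
Orbitals: 2. With m_s fixed to a single value there is one state per orbital, giving 2 states.

2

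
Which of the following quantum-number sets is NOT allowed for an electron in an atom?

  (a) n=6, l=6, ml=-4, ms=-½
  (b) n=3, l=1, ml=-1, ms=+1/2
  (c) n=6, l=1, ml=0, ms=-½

(a) has l = 6 ≥ n = 6, violating 0 ≤ l ≤ n−1.
The remaining sets (b), (c) satisfy all four rules.

(a)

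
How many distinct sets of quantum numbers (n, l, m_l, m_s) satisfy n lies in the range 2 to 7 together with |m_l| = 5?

For each n in the range, tally the orbitals obeying |m_l| = 5:
n=6 → 2; n=7 → 4.
Orbitals: 2 + 4 = 6. Including both spin states (m_s = ±1/2) gives 2 × 6 = 12 states.

12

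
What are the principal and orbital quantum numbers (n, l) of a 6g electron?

n = 6, l = 4

The leading integer gives n = 6; the letter 'g' means l = 4.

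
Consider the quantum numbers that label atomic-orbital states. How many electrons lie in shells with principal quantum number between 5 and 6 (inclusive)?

Shell n has n² orbitals: 5²=25 + 6²=36 = 61 orbitals.
Two spin states per orbital: 2 × 61 = 122 electrons.

122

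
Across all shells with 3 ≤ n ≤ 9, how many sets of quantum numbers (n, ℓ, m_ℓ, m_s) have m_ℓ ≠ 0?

Work shell by shell — for each n, count the (ℓ, m_ℓ) pairs that satisfy m_ℓ ≠ 0:
n=3 → 6; n=4 → 12; n=5 → 20; n=6 → 30; n=7 → 42; n=8 → 56; n=9 → 72.
Orbitals: 6 + 12 + 20 + 30 + 42 + 56 + 72 = 238. Including both spin states (m_s = ±1/2) gives 2 × 238 = 476 states.

476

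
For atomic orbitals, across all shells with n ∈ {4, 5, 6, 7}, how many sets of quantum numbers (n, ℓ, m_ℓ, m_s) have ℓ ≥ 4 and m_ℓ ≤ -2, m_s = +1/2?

Count contributing orbitals for each principal shell:
n=5 → 3; n=6 → 7; n=7 → 12.
Orbitals: 3 + 7 + 12 = 22. With m_s fixed to +1/2 there is one state per orbital, so 22 states.

22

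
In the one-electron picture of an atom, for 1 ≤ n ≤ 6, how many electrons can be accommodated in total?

182

Total orbitals = 1² + 2² + 3² + 4² + 5² + 6² = 91. Doubling for spin gives 182 electrons.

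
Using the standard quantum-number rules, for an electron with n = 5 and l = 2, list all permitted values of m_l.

-2, -1, 0, 1, 2

m_l takes every integer from −l to +l. With l = 2 that gives the 5 values -2, -1, 0, 1, 2.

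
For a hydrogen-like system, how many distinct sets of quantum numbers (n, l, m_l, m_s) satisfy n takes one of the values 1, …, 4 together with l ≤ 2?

Per-shell orbital counts meeting the constraint:
n=1 → 1; n=2 → 4; n=3 → 9; n=4 → 9.
Orbitals: 1 + 4 + 9 + 9 = 23. Including both spin states (m_s = ±1/2) gives 2 × 23 = 46 states.

46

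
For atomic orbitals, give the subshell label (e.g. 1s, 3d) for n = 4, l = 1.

4p

l = 1 corresponds to the letter 'p', so the subshell is 4p.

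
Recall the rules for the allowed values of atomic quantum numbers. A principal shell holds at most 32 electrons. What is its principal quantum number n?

n = 4

2n² = 32 ⇒ n² = 16 ⇒ n = 4.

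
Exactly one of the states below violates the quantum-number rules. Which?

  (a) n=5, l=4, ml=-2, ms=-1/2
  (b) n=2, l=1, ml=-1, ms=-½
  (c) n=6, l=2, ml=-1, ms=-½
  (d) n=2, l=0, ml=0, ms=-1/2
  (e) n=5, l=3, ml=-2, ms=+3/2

(e) has ms = +3/2, but an electron's spin must be ±1/2.
The remaining sets (a), (b), (c), (d) satisfy all four rules.

(e)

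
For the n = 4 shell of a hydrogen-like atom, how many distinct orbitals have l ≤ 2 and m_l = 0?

3

Per l-value: l=0 → 1; l=1 → 1; l=2 → 1.
Total orbitals: 1 + 1 + 1 = 3.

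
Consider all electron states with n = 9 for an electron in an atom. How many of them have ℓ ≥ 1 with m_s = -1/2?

80

For n = 9, ℓ ranges over 0 … 8.
The (ℓ, m_ℓ) pairs meeting ℓ ≥ 1 give: ℓ=1 → 3; ℓ=2 → 5; ℓ=3 → 7; ℓ=4 → 9; ℓ=5 → 11; ℓ=6 → 13; ℓ=7 → 15; ℓ=8 → 17.
Orbitals: 3 + 5 + 7 + 9 + 11 + 13 + 15 + 17 = 80. With m_s fixed to a single value there is one state per orbital, giving 80 states.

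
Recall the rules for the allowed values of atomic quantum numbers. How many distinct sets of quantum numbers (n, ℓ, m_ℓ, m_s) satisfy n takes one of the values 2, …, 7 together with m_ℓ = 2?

30

Per-shell orbital counts meeting the constraint:
n=3 → 1; n=4 → 2; n=5 → 3; n=6 → 4; n=7 → 5.
Orbitals: 1 + 2 + 3 + 4 + 5 = 15. Including both spin states (m_s = ±1/2) gives 2 × 15 = 30 states.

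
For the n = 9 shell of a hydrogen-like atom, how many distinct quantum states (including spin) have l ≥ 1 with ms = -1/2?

80

For n = 9, l ranges over 0 … 8.
Orbitals with l ≥ 1, by l: l=1 → 3; l=2 → 5; l=3 → 7; l=4 → 9; l=5 → 11; l=6 → 13; l=7 → 15; l=8 → 17.
Orbitals: 3 + 5 + 7 + 9 + 11 + 13 + 15 + 17 = 80. With ms fixed to a single value there is one state per orbital, giving 80 states.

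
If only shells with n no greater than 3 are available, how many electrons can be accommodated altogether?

28

Total orbitals = 1² + 2² + 3² = 14. Doubling for spin gives 28 electrons.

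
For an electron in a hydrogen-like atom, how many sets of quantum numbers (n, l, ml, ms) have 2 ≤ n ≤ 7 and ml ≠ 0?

224

Work shell by shell — for each n, count the (l, ml) pairs that satisfy ml ≠ 0:
n=2 → 2; n=3 → 6; n=4 → 12; n=5 → 20; n=6 → 30; n=7 → 42.
Orbitals: 2 + 6 + 12 + 20 + 30 + 42 = 112. Including both spin states (ms = ±1/2) gives 2 × 112 = 224 states.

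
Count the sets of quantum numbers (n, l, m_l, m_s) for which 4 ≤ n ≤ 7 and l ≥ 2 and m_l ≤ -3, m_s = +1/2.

Per-shell orbital counts meeting the constraint:
n=4 → 1; n=5 → 3; n=6 → 6; n=7 → 10.
Orbitals: 1 + 3 + 6 + 10 = 20. With m_s fixed to +1/2 there is one state per orbital, so 20 states.

20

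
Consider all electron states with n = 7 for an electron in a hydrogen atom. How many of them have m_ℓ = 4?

For n = 7, ℓ ranges over 0 … 6.
Per ℓ-value: ℓ=4 → 1; ℓ=5 → 1; ℓ=6 → 1.
Orbitals: 1 + 1 + 1 = 3. Each orbital carries two spin states, so 3 × 2 = 6 states.

6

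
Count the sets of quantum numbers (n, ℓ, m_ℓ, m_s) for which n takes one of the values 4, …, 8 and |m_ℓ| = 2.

80

Go shell by shell, enumerating (ℓ, m_ℓ) with |m_ℓ| = 2:
n=4 → 4; n=5 → 6; n=6 → 8; n=7 → 10; n=8 → 12.
Orbitals: 4 + 6 + 8 + 10 + 12 = 40. Including both spin states (m_s = ±1/2) gives 2 × 40 = 80 states.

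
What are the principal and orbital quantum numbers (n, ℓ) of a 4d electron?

The leading integer gives n = 4; the letter 'd' means ℓ = 2.

n = 4, ℓ = 2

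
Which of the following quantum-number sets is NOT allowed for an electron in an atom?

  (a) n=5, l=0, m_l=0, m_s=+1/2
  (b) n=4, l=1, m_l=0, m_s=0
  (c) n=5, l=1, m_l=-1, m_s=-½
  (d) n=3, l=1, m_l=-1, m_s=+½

(b)

(b) has m_s = 0, but an electron's spin must be ±1/2.
The remaining sets (a), (c), (d) satisfy all four rules.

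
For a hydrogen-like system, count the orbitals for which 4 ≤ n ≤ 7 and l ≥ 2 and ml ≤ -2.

34

Treat each shell separately and count matching orbitals:
n=4 → 3; n=5 → 6; n=6 → 10; n=7 → 15.
Total orbitals: 3 + 6 + 10 + 15 = 34.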